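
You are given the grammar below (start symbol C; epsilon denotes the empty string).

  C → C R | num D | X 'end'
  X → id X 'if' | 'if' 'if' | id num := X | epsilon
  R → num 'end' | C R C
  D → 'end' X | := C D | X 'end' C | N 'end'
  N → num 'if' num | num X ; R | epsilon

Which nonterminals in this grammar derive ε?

{ N, X }

Directly nullable (have an epsilon-production): X, N.
No other nonterminal has a production whose RHS symbols are all nullable.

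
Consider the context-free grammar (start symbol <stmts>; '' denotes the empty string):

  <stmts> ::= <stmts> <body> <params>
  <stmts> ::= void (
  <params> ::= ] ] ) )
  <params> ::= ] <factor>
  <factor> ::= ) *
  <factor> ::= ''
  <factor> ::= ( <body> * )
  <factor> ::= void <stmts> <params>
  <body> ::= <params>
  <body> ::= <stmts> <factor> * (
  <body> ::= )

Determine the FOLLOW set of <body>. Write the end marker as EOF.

In <stmts> ::= <stmts> <body> <params>: add FIRST(<params>) = { ] }.
In <factor> ::= ( <body> * ): add FIRST(* )) = { * }.
Union: FOLLOW(<body>) = { *, ] }.

{ *, ] }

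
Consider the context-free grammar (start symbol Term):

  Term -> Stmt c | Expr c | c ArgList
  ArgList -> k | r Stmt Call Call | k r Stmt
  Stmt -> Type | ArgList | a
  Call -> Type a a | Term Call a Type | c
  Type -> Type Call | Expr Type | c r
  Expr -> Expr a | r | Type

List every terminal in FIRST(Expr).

From Expr -> Expr a: add FIRST(Expr) = { c, r }.
Expr -> r contributes {r}.
From Expr -> Type: add FIRST(Type) = { c, r }.
Union: FIRST(Expr) = { c, r }.

{ c, r }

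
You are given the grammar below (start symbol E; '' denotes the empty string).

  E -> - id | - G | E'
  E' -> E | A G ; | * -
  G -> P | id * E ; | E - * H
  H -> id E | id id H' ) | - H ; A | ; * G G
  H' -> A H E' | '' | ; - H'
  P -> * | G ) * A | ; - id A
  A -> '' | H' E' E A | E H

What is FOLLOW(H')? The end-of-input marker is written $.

{ ), *, -, ;, id }

In H -> id id H' ): add FIRST()) = { ) }.
In H' -> ; - H': H' is at the end, add FOLLOW(H') = { ), *, -, ;, id }.
In A -> H' E' E A: add FIRST(E' E A) = { *, -, ;, id }.
Union: FOLLOW(H') = { ), *, -, ;, id }.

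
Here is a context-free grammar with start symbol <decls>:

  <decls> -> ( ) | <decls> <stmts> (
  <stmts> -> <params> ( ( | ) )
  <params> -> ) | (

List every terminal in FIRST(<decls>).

{ ( }

<decls> -> ( ) contributes {(}.
From <decls> -> <decls> <stmts> (: add FIRST(<decls>) = { ( }.
Union: FIRST(<decls>) = { ( }.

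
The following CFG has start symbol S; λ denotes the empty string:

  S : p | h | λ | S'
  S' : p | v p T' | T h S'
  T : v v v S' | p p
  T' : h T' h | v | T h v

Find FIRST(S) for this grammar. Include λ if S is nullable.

{ h, p, v, λ }

S : p contributes {p}.
S : h contributes {h}.
S : λ contributes λ.
From S : S': add FIRST(S') = { p, v }.
Union: FIRST(S) = { h, p, v, λ }.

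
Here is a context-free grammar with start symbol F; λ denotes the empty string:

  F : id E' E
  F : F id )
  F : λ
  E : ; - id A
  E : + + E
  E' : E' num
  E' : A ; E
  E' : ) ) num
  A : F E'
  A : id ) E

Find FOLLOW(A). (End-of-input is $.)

{ $, ), +, ;, id, num }

In E : ; - id A: A is at the end, add FOLLOW(E) = { $, ), +, ;, id, num }.
In E' : A ; E: add FIRST(; E) = { ; }.
Union: FOLLOW(A) = { $, ), +, ;, id, num }.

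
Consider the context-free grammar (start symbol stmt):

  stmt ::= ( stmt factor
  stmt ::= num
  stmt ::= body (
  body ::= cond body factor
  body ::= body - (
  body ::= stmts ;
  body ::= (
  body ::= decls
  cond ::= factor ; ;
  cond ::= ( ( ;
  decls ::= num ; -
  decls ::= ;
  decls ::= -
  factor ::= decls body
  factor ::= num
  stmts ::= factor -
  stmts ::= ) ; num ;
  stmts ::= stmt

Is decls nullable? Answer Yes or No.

No nonterminal in this grammar is nullable.
No production of decls has an RHS whose symbols are all nullable, so decls is not nullable.

No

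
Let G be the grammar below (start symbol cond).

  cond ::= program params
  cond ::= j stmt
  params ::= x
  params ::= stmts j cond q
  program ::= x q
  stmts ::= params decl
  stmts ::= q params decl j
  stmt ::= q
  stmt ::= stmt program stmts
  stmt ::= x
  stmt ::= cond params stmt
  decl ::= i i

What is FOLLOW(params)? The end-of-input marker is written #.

In cond ::= program params: params is at the end, add FOLLOW(cond) = { #, q, x }.
In stmts ::= params decl: add FIRST(decl) = { i }.
In stmts ::= q params decl j: add FIRST(decl j) = { i }.
In stmt ::= cond params stmt: add FIRST(stmt) = { j, q, x }.
Union: FOLLOW(params) = { #, i, j, q, x }.

{ #, i, j, q, x }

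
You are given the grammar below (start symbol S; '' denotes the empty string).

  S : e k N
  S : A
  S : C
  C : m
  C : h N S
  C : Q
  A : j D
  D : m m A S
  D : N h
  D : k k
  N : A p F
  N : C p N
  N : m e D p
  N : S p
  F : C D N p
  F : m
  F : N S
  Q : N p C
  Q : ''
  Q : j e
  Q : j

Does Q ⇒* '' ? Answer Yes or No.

Yes

Q has an ''-production, so Q ⇒ ''.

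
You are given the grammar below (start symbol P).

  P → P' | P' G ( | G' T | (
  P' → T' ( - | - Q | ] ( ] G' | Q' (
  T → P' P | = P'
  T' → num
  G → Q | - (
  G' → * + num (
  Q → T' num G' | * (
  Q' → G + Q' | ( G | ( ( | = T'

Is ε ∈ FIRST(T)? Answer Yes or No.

No nonterminal in this grammar is nullable.
No production of T has an RHS whose symbols are all nullable, so T is not nullable.

No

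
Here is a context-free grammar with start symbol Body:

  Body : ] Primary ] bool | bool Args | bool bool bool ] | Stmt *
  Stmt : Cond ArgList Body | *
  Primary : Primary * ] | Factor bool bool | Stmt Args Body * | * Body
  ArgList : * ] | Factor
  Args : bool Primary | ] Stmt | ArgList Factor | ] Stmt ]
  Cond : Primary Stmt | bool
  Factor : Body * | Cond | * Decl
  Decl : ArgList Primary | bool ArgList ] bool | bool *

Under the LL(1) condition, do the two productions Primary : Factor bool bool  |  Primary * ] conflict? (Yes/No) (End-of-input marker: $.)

FIRST(Factor bool bool) = { *, ], bool } and FIRST(Primary * ]) = { *, ], bool }.
Both contain *, so the two alternatives are not disjoint — LL(1) conflict.

Yes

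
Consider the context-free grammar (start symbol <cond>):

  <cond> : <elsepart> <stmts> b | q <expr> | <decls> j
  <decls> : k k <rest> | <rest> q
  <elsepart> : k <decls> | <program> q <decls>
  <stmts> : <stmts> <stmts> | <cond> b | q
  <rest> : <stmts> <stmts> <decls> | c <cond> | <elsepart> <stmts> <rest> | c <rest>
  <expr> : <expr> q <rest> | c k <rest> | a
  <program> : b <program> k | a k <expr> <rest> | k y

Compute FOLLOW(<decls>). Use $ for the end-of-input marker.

In <cond> : <decls> j: add FIRST(j) = { j }.
In <elsepart> : k <decls>: <decls> is at the end, add FOLLOW(<elsepart>) = { a, b, c, k, q }.
In <elsepart> : <program> q <decls>: <decls> is at the end, add FOLLOW(<elsepart>) = { a, b, c, k, q }.
In <rest> : <stmts> <stmts> <decls>: <decls> is at the end, add FOLLOW(<rest>) = { $, a, b, c, j, k, q }.
Union: FOLLOW(<decls>) = { $, a, b, c, j, k, q }.

{ $, a, b, c, j, k, q }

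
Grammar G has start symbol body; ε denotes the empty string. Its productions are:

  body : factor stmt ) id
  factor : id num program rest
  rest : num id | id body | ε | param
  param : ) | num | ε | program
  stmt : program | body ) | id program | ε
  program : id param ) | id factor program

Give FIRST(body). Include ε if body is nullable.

From body : factor stmt ) id: add FIRST(factor) = { id }.
Union: FIRST(body) = { id }.

{ id }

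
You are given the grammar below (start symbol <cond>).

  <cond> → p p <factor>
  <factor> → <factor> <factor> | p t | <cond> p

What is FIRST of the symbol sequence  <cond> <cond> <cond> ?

Add FIRST(<cond>) = { p }; <cond> is not nullable, stop.

{ p }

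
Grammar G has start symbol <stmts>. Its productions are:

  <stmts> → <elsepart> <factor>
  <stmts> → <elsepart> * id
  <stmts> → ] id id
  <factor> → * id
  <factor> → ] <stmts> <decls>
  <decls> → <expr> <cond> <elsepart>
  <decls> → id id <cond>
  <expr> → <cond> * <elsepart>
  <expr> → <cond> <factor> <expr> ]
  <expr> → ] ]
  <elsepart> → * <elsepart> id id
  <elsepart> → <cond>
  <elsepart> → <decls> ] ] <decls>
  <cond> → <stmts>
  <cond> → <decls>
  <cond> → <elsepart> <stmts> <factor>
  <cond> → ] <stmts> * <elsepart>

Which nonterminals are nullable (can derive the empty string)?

No nonterminal has an empty production or an RHS whose symbols are all nullable.

{ } (none)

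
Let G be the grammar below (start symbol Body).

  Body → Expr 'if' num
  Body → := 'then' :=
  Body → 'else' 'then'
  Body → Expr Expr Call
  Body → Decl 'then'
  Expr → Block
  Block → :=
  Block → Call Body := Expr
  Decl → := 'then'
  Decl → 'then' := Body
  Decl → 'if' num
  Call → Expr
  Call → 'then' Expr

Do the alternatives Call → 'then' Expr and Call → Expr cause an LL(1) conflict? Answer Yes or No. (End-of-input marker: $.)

FIRST('then' Expr) = { 'then' } and FIRST(Expr) = { 'then', := }.
Both contain 'then', so the two alternatives are not disjoint — LL(1) conflict.

Yes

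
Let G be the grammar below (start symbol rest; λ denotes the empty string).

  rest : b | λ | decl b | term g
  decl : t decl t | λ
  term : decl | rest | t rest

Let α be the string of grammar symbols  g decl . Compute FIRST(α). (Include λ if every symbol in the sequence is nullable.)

g is a terminal; add {g} and stop.

{ g }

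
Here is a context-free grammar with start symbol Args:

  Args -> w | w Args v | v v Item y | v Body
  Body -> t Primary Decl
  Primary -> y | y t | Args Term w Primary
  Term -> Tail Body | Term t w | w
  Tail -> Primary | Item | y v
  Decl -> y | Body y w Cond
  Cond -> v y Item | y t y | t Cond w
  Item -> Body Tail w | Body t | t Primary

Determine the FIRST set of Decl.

Decl -> y contributes {y}.
From Decl -> Body y w Cond: add FIRST(Body) = { t }.
Union: FIRST(Decl) = { t, y }.

{ t, y }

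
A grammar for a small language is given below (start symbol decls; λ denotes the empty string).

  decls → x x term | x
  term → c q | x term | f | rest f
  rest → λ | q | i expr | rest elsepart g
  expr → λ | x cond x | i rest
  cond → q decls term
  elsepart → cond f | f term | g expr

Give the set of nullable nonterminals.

Directly nullable (have an λ-production): rest, expr.
No other nonterminal has a production whose RHS symbols are all nullable.

{ expr, rest }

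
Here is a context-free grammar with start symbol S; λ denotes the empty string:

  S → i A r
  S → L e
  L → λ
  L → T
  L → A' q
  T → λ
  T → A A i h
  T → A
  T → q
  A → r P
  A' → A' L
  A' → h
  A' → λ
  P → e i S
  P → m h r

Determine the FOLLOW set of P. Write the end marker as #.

In A → r P: P is at the end, add FOLLOW(A) = { e, h, i, q, r }.
Union: FOLLOW(P) = { e, h, i, q, r }.

{ e, h, i, q, r }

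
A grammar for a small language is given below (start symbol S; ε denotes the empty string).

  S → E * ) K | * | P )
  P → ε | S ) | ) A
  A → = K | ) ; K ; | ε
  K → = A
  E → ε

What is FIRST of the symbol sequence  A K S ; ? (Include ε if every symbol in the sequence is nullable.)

Add FIRST(A)\{ε} = { ), = }; A is nullable, continue.
Add FIRST(K) = { = }; K is not nullable, stop.

{ ), = }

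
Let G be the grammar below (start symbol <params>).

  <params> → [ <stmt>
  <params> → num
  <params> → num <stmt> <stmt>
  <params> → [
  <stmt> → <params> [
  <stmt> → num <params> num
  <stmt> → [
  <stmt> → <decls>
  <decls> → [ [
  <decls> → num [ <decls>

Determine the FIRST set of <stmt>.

{ [, num }

From <stmt> → <params> [: add FIRST(<params>) = { [, num }.
<stmt> → num <params> num contributes {num}.
<stmt> → [ contributes {[}.
From <stmt> → <decls>: add FIRST(<decls>) = { [, num }.
Union: FIRST(<stmt>) = { [, num }.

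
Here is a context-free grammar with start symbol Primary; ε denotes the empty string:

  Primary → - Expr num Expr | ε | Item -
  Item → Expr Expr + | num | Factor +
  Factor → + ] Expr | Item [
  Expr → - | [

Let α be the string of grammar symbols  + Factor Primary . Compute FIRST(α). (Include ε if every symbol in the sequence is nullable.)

+ is a terminal; add {+} and stop.

{ + }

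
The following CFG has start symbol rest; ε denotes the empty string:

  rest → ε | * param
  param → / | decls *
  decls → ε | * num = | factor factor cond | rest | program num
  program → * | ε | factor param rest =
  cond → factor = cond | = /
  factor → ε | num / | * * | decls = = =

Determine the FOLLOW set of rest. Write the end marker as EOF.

rest is the start symbol, so EOF ∈ FOLLOW(rest).
In decls → rest: rest is at the end, add FOLLOW(decls) = { *, = }.
In program → factor param rest =: add FIRST(=) = { = }.
Union: FOLLOW(rest) = { EOF, *, = }.

{ EOF, *, = }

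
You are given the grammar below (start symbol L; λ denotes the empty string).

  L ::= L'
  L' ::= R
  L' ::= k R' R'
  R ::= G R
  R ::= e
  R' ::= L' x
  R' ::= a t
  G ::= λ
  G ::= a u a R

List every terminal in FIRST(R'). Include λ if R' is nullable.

{ a, e, k }

From R' ::= L' x: add FIRST(L') = { a, e, k }.
R' ::= a t contributes {a}.
Union: FIRST(R') = { a, e, k }.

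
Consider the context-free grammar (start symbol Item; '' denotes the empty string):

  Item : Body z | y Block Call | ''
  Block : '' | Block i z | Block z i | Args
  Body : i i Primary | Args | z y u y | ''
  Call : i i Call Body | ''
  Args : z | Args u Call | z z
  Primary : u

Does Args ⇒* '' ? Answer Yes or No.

No

Nullable nonterminals: Block, Body, Call, Item.
No production of Args has an RHS whose symbols are all nullable, so Args is not nullable.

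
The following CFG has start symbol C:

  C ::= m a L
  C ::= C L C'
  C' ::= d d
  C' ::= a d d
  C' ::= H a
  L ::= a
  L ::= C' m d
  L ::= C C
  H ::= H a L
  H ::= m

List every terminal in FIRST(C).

C ::= m a L contributes {m}.
From C ::= C L C': add FIRST(C) = { m }.
Union: FIRST(C) = { m }.

{ m }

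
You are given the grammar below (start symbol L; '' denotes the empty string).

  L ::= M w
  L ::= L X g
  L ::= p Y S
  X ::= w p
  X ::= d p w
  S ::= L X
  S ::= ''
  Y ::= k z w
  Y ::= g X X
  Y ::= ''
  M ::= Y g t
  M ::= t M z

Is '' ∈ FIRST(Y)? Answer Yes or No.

Yes

Y has an ''-production, so Y ⇒ ''.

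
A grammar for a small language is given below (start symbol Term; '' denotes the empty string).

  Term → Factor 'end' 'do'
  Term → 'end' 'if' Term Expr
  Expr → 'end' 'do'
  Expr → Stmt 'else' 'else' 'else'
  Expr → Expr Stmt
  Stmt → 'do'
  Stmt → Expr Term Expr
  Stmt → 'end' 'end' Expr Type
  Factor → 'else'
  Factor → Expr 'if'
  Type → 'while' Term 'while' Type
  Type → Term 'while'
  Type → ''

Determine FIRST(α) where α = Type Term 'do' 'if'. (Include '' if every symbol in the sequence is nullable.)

Add FIRST(Type)\{''} = { 'do', 'else', 'end', 'while' }; Type is nullable, continue.
Add FIRST(Term) = { 'do', 'else', 'end' }; Term is not nullable, stop.

{ 'do', 'else', 'end', 'while' }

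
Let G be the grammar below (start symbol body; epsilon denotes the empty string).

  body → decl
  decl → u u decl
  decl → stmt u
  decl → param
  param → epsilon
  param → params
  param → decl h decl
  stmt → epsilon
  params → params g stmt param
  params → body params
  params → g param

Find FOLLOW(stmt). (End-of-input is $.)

In decl → stmt u: add FIRST(u) = { u }.
In params → params g stmt param: add FIRST(param)\{epsilon} = { g, h, u }.
  Since param is nullable, also add FOLLOW(params) = { $, g, h, u }.
Union: FOLLOW(stmt) = { $, g, h, u }.

{ $, g, h, u }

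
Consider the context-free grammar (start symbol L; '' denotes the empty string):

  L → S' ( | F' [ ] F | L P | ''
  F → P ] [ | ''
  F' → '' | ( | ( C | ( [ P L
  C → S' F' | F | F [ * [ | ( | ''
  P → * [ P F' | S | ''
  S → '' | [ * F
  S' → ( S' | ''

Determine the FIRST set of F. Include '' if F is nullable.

From F → P ] [: P nullable, take FIRST(P) ∪ {]} = { *, [, ] }.
F → '' contributes ''.
Union: FIRST(F) = { *, [, ], '' }.

{ *, [, ], '' }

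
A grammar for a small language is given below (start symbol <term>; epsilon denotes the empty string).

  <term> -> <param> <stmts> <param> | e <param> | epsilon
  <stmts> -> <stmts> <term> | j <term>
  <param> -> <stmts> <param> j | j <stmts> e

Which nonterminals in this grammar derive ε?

{ <term> }

Directly nullable (have an epsilon-production): <term>.
No other nonterminal has a production whose RHS symbols are all nullable.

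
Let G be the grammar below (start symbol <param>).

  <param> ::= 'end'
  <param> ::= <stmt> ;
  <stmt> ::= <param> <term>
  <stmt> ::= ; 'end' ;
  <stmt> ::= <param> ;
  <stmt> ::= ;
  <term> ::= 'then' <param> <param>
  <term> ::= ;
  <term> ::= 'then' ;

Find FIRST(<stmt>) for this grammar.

From <stmt> ::= <param> <term>: add FIRST(<param>) = { 'end', ; }.
<stmt> ::= ; 'end' ; contributes {;}.
From <stmt> ::= <param> ;: add FIRST(<param>) = { 'end', ; }.
<stmt> ::= ; contributes {;}.
Union: FIRST(<stmt>) = { 'end', ; }.

{ 'end', ; }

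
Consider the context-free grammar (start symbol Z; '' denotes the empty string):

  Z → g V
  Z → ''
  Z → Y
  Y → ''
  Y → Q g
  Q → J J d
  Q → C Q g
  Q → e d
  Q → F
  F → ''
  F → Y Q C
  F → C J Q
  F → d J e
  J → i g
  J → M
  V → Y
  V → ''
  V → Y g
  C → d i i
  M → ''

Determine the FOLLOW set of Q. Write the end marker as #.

In Y → Q g: add FIRST(g) = { g }.
In Q → C Q g: add FIRST(g) = { g }.
In F → Y Q C: add FIRST(C) = { d }.
In F → C J Q: Q is at the end, add FOLLOW(F) = { d, g }.
Union: FOLLOW(Q) = { d, g }.

{ d, g }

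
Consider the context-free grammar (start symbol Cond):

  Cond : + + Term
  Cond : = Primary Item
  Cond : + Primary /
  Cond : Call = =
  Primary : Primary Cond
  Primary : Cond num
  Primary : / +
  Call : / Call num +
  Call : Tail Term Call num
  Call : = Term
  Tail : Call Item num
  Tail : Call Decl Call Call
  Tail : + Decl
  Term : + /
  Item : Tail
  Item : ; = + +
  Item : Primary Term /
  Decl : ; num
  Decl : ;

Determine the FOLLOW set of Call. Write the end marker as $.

{ $, +, /, ;, =, num }

In Cond : Call = =: add FIRST(= =) = { = }.
In Call : / Call num +: add FIRST(num +) = { num }.
In Call : Tail Term Call num: add FIRST(num) = { num }.
In Tail : Call Item num: add FIRST(Item num) = { +, /, ;, = }.
In Tail : Call Decl Call Call: add FIRST(Decl Call Call) = { ; }.
In Tail : Call Decl Call Call: add FIRST(Call) = { +, /, = }.
In Tail : Call Decl Call Call: Call is at the end, add FOLLOW(Tail) = { $, +, /, ;, =, num }.
Union: FOLLOW(Call) = { $, +, /, ;, =, num }.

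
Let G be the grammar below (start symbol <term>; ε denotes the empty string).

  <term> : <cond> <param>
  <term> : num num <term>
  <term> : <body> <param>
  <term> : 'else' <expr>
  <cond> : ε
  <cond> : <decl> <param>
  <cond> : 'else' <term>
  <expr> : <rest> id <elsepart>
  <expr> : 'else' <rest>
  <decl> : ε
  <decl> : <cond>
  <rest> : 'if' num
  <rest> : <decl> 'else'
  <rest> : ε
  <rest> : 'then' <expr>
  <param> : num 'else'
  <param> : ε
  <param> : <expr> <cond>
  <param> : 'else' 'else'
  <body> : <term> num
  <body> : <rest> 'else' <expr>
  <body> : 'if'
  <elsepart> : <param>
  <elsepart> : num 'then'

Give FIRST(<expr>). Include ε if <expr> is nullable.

From <expr> : <rest> id <elsepart>: <rest> nullable, take FIRST(<rest>) ∪ {id} = { 'else', 'if', 'then', id, num }.
<expr> : 'else' <rest> contributes {'else'}.
Union: FIRST(<expr>) = { 'else', 'if', 'then', id, num }.

{ 'else', 'if', 'then', id, num }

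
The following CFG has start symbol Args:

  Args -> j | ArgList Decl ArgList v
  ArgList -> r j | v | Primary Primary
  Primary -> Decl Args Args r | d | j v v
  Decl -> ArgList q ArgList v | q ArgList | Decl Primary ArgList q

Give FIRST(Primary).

From Primary -> Decl Args Args r: add FIRST(Decl) = { d, j, q, r, v }.
Primary -> d contributes {d}.
Primary -> j v v contributes {j}.
Union: FIRST(Primary) = { d, j, q, r, v }.

{ d, j, q, r, v }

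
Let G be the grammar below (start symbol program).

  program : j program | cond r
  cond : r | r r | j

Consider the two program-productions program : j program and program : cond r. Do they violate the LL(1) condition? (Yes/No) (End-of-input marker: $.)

Yes

FIRST(j program) = { j } and FIRST(cond r) = { j, r }.
Both contain j, so the two alternatives are not disjoint — LL(1) conflict.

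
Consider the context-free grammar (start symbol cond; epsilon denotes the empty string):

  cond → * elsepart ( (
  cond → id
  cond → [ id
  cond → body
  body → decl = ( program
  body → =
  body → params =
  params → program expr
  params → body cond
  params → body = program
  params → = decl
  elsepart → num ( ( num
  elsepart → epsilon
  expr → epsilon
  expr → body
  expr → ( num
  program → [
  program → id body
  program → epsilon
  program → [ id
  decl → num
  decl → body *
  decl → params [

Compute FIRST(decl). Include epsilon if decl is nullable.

decl → num contributes {num}.
From decl → body *: add FIRST(body) = { (, =, [, id, num }.
From decl → params [: params nullable, take FIRST(params) ∪ {[} = { (, =, [, id, num }.
Union: FIRST(decl) = { (, =, [, id, num }.

{ (, =, [, id, num }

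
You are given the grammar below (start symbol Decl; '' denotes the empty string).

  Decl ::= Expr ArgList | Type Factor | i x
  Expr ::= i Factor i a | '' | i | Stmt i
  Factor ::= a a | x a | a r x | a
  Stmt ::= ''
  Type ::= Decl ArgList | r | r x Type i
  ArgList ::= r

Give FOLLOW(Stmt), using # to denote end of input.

{ i }

In Expr ::= Stmt i: add FIRST(i) = { i }.
Union: FOLLOW(Stmt) = { i }.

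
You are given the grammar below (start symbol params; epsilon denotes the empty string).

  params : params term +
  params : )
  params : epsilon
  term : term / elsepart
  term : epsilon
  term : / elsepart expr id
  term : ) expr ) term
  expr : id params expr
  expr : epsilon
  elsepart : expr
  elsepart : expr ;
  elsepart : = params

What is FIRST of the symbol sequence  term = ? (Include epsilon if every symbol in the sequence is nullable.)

{ ), /, = }

Add FIRST(term)\{epsilon} = { ), / }; term is nullable, continue.
= is a terminal; add {=} and stop.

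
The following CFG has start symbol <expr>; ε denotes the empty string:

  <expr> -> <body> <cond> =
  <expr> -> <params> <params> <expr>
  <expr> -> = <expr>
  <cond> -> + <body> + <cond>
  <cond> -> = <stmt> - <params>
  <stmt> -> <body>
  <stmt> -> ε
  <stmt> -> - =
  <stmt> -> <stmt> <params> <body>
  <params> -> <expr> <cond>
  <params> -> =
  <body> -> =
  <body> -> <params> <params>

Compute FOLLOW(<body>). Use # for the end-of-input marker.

In <expr> -> <body> <cond> =: add FIRST(<cond> =) = { +, = }.
In <cond> -> + <body> + <cond>: add FIRST(+ <cond>) = { + }.
In <stmt> -> <body>: <body> is at the end, add FOLLOW(<stmt>) = { -, = }.
In <stmt> -> <stmt> <params> <body>: <body> is at the end, add FOLLOW(<stmt>) = { -, = }.
Union: FOLLOW(<body>) = { +, -, = }.

{ +, -, = }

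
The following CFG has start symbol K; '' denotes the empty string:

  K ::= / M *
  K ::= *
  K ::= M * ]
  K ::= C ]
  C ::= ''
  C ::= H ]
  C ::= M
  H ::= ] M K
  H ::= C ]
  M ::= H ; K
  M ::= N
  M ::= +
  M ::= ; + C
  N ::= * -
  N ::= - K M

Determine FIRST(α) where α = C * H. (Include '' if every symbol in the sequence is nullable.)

{ *, +, -, ;, ] }

Add FIRST(C)\{''} = { *, +, -, ;, ] }; C is nullable, continue.
* is a terminal; add {*} and stop.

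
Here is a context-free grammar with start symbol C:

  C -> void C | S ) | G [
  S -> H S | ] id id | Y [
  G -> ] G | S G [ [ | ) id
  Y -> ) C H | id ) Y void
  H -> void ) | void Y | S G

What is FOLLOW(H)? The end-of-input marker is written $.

In S -> H S: add FIRST(S) = { ), ], id, void }.
In Y -> ) C H: H is at the end, add FOLLOW(Y) = { ), [, ], id, void }.
Union: FOLLOW(H) = { ), [, ], id, void }.

{ ), [, ], id, void }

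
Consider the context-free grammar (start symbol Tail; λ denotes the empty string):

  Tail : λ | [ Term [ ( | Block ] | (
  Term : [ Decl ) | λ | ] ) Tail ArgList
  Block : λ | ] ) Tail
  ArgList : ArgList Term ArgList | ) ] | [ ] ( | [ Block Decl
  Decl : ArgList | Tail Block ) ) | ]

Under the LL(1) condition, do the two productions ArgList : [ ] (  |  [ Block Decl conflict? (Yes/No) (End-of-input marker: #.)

Yes

FIRST([ ] () = { [ } and FIRST([ Block Decl) = { [ }.
Both contain [, so the two alternatives are not disjoint — LL(1) conflict.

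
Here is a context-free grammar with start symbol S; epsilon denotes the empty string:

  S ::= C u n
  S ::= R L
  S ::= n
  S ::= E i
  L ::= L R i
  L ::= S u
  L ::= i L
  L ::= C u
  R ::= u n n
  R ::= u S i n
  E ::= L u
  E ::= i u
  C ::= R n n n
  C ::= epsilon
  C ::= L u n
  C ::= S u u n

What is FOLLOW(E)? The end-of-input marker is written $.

{ i }

In S ::= E i: add FIRST(i) = { i }.
Union: FOLLOW(E) = { i }.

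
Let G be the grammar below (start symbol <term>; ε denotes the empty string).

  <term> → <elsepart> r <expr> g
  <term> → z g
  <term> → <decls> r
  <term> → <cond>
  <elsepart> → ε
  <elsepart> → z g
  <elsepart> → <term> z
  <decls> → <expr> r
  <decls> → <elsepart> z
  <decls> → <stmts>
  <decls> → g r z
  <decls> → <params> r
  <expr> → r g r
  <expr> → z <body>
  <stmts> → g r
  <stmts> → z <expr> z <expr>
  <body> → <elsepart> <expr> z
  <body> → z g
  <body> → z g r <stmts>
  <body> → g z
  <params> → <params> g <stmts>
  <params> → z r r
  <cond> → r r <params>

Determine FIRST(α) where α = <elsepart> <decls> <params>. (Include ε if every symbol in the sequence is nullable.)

Add FIRST(<elsepart>)\{ε} = { g, r, z }; <elsepart> is nullable, continue.
Add FIRST(<decls>) = { g, r, z }; <decls> is not nullable, stop.

{ g, r, z }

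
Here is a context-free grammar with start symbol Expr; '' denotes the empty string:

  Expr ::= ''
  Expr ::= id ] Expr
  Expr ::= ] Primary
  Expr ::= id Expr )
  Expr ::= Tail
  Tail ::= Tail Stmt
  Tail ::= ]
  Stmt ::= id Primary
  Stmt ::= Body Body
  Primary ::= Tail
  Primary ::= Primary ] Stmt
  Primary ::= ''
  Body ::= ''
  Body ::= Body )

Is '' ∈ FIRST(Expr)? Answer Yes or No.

Yes

Expr has an ''-production, so Expr ⇒ ''.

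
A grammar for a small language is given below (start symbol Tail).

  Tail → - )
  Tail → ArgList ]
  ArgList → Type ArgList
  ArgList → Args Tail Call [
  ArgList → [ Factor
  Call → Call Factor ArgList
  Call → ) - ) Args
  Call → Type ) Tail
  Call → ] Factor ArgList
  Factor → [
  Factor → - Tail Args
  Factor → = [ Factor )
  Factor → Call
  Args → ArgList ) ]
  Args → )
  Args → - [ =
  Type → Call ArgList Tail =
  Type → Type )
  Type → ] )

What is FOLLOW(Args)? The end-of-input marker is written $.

{ ), -, =, [, ] }

In ArgList → Args Tail Call [: add FIRST(Tail Call [) = { ), -, [, ] }.
In Call → ) - ) Args: Args is at the end, add FOLLOW(Call) = { ), -, =, [, ] }.
In Factor → - Tail Args: Args is at the end, add FOLLOW(Factor) = { ), -, =, [, ] }.
Union: FOLLOW(Args) = { ), -, =, [, ] }.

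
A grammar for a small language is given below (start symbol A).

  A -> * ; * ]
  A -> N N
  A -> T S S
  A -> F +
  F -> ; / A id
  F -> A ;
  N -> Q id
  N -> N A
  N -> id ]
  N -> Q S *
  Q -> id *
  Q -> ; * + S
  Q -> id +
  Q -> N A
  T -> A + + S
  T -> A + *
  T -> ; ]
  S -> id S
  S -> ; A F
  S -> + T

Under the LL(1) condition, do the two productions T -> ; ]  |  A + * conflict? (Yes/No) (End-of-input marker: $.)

Yes

FIRST(; ]) = { ; } and FIRST(A + *) = { *, ;, id }.
Both contain ;, so the two alternatives are not disjoint — LL(1) conflict.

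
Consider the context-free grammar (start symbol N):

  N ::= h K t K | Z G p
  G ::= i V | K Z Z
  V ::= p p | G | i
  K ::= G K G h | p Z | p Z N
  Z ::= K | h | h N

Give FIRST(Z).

From Z ::= K: add FIRST(K) = { i, p }.
Z ::= h contributes {h}.
Z ::= h N contributes {h}.
Union: FIRST(Z) = { h, i, p }.

{ h, i, p }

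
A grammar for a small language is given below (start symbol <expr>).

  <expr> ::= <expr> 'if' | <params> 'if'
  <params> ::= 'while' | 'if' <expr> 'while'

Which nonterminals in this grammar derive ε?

{ } (none)

No nonterminal has an empty production or an RHS whose symbols are all nullable.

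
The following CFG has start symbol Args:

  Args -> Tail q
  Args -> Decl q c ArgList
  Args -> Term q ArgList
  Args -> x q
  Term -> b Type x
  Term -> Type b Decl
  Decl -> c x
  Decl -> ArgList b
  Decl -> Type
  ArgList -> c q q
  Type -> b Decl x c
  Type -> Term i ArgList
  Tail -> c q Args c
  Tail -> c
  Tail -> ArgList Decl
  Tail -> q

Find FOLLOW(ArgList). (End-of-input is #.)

{ #, b, c, i, q, x }

In Args -> Decl q c ArgList: ArgList is at the end, add FOLLOW(Args) = { #, c }.
In Args -> Term q ArgList: ArgList is at the end, add FOLLOW(Args) = { #, c }.
In Decl -> ArgList b: add FIRST(b) = { b }.
In Type -> Term i ArgList: ArgList is at the end, add FOLLOW(Type) = { b, i, q, x }.
In Tail -> ArgList Decl: add FIRST(Decl) = { b, c }.
Union: FOLLOW(ArgList) = { #, b, c, i, q, x }.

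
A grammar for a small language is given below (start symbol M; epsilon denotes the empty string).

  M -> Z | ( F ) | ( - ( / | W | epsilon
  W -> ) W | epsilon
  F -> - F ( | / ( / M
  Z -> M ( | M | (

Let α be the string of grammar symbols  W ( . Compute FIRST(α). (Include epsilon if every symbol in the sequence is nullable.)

{ (, ) }

Add FIRST(W)\{epsilon} = { ) }; W is nullable, continue.
( is a terminal; add {(} and stop.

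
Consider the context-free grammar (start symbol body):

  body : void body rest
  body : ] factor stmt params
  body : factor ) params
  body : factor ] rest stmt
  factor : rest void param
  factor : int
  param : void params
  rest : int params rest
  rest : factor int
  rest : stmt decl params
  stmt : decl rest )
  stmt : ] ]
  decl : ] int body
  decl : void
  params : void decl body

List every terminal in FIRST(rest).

rest : int params rest contributes {int}.
From rest : factor int: add FIRST(factor) = { ], int, void }.
From rest : stmt decl params: add FIRST(stmt) = { ], void }.
Union: FIRST(rest) = { ], int, void }.

{ ], int, void }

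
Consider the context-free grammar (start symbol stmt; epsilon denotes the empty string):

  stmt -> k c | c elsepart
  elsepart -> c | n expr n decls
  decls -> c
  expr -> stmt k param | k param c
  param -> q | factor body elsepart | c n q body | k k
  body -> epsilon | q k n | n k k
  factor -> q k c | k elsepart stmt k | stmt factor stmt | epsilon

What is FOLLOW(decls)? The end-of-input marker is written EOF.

In elsepart -> n expr n decls: decls is at the end, add FOLLOW(elsepart) = { EOF, c, k, n, q }.
Union: FOLLOW(decls) = { EOF, c, k, n, q }.

{ EOF, c, k, n, q }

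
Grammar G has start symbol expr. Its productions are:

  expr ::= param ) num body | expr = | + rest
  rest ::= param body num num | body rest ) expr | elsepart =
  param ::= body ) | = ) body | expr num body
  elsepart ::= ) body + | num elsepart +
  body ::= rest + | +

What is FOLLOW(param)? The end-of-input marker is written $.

{ ), +, =, num }

In expr ::= param ) num body: add FIRST() num body) = { ) }.
In rest ::= param body num num: add FIRST(body num num) = { ), +, =, num }.
Union: FOLLOW(param) = { ), +, =, num }.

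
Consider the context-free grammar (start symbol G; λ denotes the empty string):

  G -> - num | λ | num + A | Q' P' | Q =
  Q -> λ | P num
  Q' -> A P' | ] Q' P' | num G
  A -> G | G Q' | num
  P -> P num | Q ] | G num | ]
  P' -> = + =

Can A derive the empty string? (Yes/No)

A -> G and each of G is nullable, so A ⇒* λ.

Yes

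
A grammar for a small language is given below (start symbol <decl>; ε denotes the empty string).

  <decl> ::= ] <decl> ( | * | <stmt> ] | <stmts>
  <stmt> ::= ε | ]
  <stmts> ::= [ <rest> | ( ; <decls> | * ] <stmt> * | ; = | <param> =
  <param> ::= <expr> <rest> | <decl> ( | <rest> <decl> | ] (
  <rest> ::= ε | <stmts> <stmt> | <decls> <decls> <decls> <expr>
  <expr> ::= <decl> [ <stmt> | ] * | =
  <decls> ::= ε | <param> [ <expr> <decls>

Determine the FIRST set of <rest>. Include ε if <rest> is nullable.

{ (, *, ;, =, [, ], ε }

<rest> ::= ε contributes ε.
From <rest> ::= <stmts> <stmt>: add FIRST(<stmts>) = { (, *, ;, =, [, ] }.
From <rest> ::= <decls> <decls> <decls> <expr>: <decls>, <decls>, <decls> nullable, take FIRST(<decls>) ∪ FIRST(<decls>) ∪ FIRST(<decls>) ∪ FIRST(<expr>) = { (, *, ;, =, [, ] }.
Union: FIRST(<rest>) = { (, *, ;, =, [, ], ε }.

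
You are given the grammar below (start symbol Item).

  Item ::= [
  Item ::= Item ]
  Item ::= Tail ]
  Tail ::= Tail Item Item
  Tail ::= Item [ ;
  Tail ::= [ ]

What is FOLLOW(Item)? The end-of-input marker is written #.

Item is the start symbol, so # ∈ FOLLOW(Item).
In Item ::= Item ]: add FIRST(]) = { ] }.
In Tail ::= Tail Item Item: add FIRST(Item) = { [ }.
In Tail ::= Tail Item Item: Item is at the end, add FOLLOW(Tail) = { [, ] }.
In Tail ::= Item [ ;: add FIRST([ ;) = { [ }.
Union: FOLLOW(Item) = { #, [, ] }.

{ #, [, ] }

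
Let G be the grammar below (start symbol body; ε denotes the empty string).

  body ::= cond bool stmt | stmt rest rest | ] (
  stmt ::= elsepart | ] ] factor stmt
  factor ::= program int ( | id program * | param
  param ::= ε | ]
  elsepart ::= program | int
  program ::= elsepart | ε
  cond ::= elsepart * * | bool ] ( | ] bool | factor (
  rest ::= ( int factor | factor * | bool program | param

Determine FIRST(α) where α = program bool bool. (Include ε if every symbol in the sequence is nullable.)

Add FIRST(program)\{ε} = { int }; program is nullable, continue.
bool is a terminal; add {bool} and stop.

{ bool, int }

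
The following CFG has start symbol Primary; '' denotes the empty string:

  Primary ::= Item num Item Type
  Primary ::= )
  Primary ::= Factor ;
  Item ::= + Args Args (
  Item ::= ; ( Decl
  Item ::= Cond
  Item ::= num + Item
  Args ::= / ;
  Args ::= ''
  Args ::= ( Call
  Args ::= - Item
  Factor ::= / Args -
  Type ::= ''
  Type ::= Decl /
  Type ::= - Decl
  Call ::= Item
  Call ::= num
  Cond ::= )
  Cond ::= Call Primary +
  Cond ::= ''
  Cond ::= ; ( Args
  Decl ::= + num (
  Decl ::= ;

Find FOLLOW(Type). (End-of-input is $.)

{ $, + }

In Primary ::= Item num Item Type: Type is at the end, add FOLLOW(Primary) = { $, + }.
Union: FOLLOW(Type) = { $, + }.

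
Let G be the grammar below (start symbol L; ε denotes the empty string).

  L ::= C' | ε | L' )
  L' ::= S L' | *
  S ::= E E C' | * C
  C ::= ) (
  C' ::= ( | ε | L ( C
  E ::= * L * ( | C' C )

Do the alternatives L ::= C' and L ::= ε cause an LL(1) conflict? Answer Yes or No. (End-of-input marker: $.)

Yes

FIRST(C') = { (, ), *, ε } and FIRST(ε) = { ε }.
Both alternatives are nullable, violating the LL(1) condition.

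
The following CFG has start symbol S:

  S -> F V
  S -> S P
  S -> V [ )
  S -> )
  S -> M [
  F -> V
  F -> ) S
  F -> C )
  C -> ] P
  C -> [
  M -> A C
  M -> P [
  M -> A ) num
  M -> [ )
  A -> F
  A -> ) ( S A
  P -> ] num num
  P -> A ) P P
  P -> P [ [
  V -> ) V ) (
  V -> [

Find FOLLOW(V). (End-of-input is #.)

In S -> F V: V is at the end, add FOLLOW(S) = { #, ), [, ] }.
In S -> V [ ): add FIRST([ )) = { [ }.
In F -> V: V is at the end, add FOLLOW(F) = { ), [, ] }.
In V -> ) V ) (: add FIRST() () = { ) }.
Union: FOLLOW(V) = { #, ), [, ] }.

{ #, ), [, ] }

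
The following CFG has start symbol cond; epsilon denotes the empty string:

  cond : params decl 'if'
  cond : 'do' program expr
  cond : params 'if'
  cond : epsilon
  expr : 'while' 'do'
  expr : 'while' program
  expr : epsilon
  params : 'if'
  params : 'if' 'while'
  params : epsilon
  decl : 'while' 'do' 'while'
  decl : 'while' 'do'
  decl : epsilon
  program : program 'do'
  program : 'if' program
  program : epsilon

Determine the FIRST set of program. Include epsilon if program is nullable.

{ 'do', 'if', epsilon }

From program : program 'do': program nullable, take FIRST(program) ∪ {'do'} = { 'do', 'if' }.
program : 'if' program contributes {'if'}.
program : epsilon contributes epsilon.
Union: FIRST(program) = { 'do', 'if', epsilon }.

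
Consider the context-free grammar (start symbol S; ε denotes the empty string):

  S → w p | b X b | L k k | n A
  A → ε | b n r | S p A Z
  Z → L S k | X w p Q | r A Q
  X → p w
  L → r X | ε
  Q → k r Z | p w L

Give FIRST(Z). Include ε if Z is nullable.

From Z → L S k: L nullable, take FIRST(L) ∪ FIRST(S) = { b, k, n, r, w }.
From Z → X w p Q: add FIRST(X) = { p }.
Z → r A Q contributes {r}.
Union: FIRST(Z) = { b, k, n, p, r, w }.

{ b, k, n, p, r, w }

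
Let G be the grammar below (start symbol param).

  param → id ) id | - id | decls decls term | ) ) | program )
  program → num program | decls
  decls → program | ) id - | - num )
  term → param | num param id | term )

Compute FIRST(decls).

From decls → program: add FIRST(program) = { ), -, num }.
decls → ) id - contributes {)}.
decls → - num ) contributes {-}.
Union: FIRST(decls) = { ), -, num }.

{ ), -, num }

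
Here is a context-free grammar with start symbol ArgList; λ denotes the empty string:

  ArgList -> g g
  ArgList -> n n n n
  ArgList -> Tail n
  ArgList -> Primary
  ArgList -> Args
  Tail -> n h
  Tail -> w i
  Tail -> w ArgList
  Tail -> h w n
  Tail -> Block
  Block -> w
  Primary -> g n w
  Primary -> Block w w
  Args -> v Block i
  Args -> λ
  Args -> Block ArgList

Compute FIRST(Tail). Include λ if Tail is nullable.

Tail -> n h contributes {n}.
Tail -> w i contributes {w}.
Tail -> w ArgList contributes {w}.
Tail -> h w n contributes {h}.
From Tail -> Block: add FIRST(Block) = { w }.
Union: FIRST(Tail) = { h, n, w }.

{ h, n, w }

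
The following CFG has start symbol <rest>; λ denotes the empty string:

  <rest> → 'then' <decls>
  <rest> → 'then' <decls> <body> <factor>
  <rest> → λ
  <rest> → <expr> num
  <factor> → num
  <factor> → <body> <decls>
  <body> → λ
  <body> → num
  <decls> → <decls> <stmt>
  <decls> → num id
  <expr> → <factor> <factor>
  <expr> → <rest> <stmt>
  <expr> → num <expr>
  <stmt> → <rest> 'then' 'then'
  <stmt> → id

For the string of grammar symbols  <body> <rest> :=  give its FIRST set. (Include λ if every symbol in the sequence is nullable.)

Add FIRST(<body>)\{λ} = { num }; <body> is nullable, continue.
Add FIRST(<rest>)\{λ} = { 'then', id, num }; <rest> is nullable, continue.
:= is a terminal; add {:=} and stop.

{ 'then', :=, id, num }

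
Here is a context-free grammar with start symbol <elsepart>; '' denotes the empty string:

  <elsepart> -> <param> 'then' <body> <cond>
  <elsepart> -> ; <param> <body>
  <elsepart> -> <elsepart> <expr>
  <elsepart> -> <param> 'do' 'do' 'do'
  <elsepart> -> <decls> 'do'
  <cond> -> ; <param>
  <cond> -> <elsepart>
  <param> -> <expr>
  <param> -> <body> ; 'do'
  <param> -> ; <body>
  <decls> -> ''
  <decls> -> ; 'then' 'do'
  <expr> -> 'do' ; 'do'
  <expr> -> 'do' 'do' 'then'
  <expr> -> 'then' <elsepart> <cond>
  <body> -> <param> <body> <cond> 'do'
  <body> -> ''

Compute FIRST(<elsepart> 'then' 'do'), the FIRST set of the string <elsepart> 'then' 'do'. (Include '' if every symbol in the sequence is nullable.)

Add FIRST(<elsepart>) = { 'do', 'then', ; }; <elsepart> is not nullable, stop.

{ 'do', 'then', ; }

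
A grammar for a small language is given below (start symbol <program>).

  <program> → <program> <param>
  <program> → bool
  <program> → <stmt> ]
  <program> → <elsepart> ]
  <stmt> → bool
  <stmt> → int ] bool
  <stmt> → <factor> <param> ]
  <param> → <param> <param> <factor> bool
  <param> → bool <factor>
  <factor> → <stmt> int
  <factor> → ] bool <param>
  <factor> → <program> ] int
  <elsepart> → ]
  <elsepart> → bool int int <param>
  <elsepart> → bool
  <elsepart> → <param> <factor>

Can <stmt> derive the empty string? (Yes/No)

No

No nonterminal in this grammar is nullable.
No production of <stmt> has an RHS whose symbols are all nullable, so <stmt> is not nullable.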